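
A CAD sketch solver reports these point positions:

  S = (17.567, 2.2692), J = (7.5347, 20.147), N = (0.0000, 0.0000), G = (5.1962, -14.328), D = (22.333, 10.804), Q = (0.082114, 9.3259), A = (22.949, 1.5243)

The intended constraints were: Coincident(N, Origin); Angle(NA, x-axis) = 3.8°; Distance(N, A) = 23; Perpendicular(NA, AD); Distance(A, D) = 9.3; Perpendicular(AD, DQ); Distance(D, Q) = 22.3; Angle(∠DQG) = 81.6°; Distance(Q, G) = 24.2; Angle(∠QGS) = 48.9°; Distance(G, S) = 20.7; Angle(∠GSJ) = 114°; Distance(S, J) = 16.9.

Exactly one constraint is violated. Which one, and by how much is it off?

Distance(S, J) = 16.9 — off by 3.60.

N = (0.00, 0.00) ✓; NA at 3.800° ✓; |NA| = 23.00 ✓; ∠(NA, AD) = 90.00° ✓; |AD| = 9.300 ✓; ∠(AD, DQ) = 90.00° ✓; |DQ| = 22.30 ✓; ∠DQG = 81.60° ✓; |QG| = 24.20 ✓; ∠QGS = 48.90° ✓; |GS| = 20.70 ✓; ∠GSJ = 114.0° ✓; |SJ| = 20.50 ✗.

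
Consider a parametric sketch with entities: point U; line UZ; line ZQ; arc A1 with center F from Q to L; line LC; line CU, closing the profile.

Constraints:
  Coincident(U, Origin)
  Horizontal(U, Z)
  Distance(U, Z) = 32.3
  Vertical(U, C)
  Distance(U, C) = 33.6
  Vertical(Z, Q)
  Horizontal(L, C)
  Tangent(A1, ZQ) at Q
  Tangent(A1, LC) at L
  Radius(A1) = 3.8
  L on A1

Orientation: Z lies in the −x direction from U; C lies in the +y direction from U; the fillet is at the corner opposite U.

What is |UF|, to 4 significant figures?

41.23

U is at the origin; UZ is horizontal with |UZ| = 32.3 and Z on the −x side, so Z = (-32.30, 0.000). U and C share the same x with |UC| = 33.6 and C on the +y side, so C = (0.000, 33.60). The virtual corner opposite U is at (-32.30, 33.60). The tangent condition forces FQ to be normal to ZQ and A1 meets LC tangentially, so FL is at right angles to LC, with radius 3.8, so the center F sits 3.8 in from both sides at F = (-28.50, 29.80). Then |UF| = |F − U| = 41.23.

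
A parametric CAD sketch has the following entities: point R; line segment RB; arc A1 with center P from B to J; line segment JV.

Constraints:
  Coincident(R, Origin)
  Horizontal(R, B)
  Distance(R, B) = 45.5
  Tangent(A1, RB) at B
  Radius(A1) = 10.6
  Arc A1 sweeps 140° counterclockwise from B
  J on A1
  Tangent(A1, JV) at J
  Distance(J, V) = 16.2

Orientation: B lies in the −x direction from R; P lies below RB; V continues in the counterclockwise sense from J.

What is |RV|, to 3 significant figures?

49.4

R is at the origin; R and B share the same y with |RB| = 45.5 and B on the −x side, so B = (-45.5, 0.00). The tangent condition forces PB to be normal to RB, so P = B + (0, -10.6) = (-45.5, -10.6). On A1, B sits at bearing 90° from P; a 140° counterclockwise sweep puts J at bearing 230°, so J = P + 10.6·(cos 230°, sin 230°) = (-52.3, -18.7). Tangency of A1 to JV means the radius PJ is perpendicular to JV, so JV runs along (−sin 230°, cos 230°); with |JV| = 16.2, V = (-39.9, -29.1). Then |RV| = |V − R| = 49.4.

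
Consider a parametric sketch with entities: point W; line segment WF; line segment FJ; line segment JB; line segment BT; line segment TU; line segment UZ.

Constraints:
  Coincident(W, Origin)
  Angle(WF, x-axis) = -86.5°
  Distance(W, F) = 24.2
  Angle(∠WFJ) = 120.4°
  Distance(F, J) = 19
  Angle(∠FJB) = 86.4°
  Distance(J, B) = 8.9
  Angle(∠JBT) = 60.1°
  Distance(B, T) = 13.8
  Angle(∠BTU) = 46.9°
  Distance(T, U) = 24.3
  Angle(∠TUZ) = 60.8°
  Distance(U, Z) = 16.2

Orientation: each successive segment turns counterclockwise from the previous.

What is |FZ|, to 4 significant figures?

28.47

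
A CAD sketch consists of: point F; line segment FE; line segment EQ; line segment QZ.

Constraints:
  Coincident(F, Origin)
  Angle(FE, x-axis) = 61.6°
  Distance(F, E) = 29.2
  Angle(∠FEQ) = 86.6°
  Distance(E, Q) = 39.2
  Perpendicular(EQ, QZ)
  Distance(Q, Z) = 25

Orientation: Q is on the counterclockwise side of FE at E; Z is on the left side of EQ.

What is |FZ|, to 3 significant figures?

37.7

F is at the origin; FE runs at 61.6° with length 29.2, so E = 29.2·(cos 61.6°, sin 61.6°) = (13.9, 25.7). ∠FEQ = 86.6°, so EQ runs at 61.6° + (180° − 86.6°) = 155° from the x-axis; with |EQ| = 39.2, Q = E + 39.2·(cos 155°, sin 155°) = (-21.6, 42.3). EQ is perpendicular to QZ; with |QZ| = 25.0 on the left of EQ, Z = Q + 25.0·(-0.423, -0.906) = (-32.2, 19.6). Then |FZ| = |Z − F| = 37.7.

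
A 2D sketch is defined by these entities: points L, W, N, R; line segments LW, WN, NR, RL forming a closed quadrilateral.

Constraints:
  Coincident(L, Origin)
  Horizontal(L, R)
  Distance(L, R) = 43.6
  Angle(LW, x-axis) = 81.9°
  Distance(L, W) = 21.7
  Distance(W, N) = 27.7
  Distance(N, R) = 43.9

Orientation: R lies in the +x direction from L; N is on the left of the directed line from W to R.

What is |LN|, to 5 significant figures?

46.222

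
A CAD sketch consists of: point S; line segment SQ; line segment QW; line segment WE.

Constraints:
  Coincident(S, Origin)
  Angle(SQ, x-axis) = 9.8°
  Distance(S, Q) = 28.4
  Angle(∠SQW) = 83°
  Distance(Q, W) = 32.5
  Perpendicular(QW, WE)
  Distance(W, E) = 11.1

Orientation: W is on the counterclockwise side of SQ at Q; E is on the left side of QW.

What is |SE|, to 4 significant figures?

33.69

S is at the origin; SQ runs at 9.8° with length 28.4, so Q = 28.4·(cos 9.8°, sin 9.8°) = (27.99, 4.834). ∠SQW = 83.0°, so QW runs at 9.8° + (180° − 83.0°) = 106.8° from the x-axis; with |QW| = 32.5, W = Q + 32.5·(cos 106.8°, sin 106.8°) = (18.59, 35.95). QW ⟂ WE; with |WE| = 11.1 on the left of QW, E = W + 11.1·(-0.9573, -0.2890) = (7.966, 32.74). Then |SE| = |E − S| = 33.69.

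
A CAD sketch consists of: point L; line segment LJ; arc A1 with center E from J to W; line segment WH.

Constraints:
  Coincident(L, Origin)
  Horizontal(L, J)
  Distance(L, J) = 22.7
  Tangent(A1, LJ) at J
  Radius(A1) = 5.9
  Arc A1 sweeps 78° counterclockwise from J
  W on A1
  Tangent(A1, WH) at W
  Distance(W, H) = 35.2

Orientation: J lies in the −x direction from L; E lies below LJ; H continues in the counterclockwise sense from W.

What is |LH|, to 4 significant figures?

53.01

L is at the origin; LJ is horizontal with |LJ| = 22.7 and J on the −x side, so J = (-22.70, 0.000). The tangent condition forces EJ to be normal to LJ, so E = J + (0, -5.9) = (-22.70, -5.900). On A1, J sits at bearing 90° from E; a 78° counterclockwise sweep puts W at bearing 168°, so W = E + 5.9·(cos 168°, sin 168°) = (-28.47, -4.673). A1 meets WH tangentially, so EW is at right angles to WH, so WH runs along (−sin 168°, cos 168°); with |WH| = 35.2, H = (-35.79, -39.10). Then |LH| = |H − L| = 53.01.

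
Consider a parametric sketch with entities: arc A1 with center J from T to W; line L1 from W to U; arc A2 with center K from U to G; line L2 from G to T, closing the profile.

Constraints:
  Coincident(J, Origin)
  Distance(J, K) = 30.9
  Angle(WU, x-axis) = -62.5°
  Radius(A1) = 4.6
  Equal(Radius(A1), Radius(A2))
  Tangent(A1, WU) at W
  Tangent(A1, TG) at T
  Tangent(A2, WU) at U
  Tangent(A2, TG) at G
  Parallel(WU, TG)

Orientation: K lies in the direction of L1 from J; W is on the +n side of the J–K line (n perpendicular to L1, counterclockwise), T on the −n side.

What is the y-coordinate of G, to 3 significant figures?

-29.5

The slot axis is L1's direction at -62.5°, so u = (cos -62.5°, sin -62.5°) = (0.462, -0.887) and n = (−sin -62.5°, cos -62.5°) = (0.887, 0.462). J is at the origin and K lies 30.9 along u from J, so K = 30.9·u = (14.3, -27.4). Tangency of A1 to both parallel lines with radius 4.6 puts W and T at J ± 4.6·n: W = (4.08, 2.12), T = (-4.08, -2.12). Equal radii place U and G the same way about K: U = K + 4.6·n = (18.3, -25.3), G = K − 4.6·n = (10.2, -29.5). So G.y = -29.5.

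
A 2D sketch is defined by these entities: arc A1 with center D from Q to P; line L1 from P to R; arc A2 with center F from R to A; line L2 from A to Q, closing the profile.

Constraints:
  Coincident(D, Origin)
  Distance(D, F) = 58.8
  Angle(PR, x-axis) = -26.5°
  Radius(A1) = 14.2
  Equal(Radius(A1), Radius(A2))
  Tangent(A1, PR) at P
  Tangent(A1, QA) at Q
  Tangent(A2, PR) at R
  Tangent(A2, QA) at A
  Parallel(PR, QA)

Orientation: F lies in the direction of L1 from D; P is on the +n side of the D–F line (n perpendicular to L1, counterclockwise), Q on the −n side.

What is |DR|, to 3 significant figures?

60.5

The slot axis is L1's direction at -26.5°, so u = (cos -26.5°, sin -26.5°) = (0.895, -0.446) and n = (−sin -26.5°, cos -26.5°) = (0.446, 0.895). D is at the origin and F lies 58.8 along u from D, so F = 58.8·u = (52.6, -26.2). Tangency of A1 to both parallel lines with radius 14.2 puts P and Q at D ± 14.2·n: P = (6.34, 12.7), Q = (-6.34, -12.7). Equal radii place R and A the same way about F: R = F + 14.2·n = (59.0, -13.5), A = F − 14.2·n = (46.3, -38.9). Then |DR| = |R − D| = 60.5.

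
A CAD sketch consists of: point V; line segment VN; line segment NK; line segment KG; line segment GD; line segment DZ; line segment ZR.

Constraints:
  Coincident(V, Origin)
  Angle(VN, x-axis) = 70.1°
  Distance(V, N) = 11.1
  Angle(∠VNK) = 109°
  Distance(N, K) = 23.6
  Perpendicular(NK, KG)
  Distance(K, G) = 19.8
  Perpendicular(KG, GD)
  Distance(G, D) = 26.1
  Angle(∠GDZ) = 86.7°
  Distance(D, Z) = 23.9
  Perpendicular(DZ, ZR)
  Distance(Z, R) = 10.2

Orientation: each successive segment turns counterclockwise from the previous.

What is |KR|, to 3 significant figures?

15.0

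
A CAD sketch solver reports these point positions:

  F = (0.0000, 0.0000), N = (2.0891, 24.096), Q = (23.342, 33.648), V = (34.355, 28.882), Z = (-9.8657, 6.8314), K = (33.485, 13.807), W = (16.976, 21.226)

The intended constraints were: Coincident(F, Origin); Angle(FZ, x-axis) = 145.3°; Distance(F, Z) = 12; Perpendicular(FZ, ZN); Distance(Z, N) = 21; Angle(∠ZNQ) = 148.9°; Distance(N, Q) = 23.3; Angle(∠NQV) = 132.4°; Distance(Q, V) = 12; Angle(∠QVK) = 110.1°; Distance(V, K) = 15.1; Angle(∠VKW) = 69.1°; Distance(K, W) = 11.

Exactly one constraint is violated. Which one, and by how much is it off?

Distance(K, W) = 11 — off by 7.10.

F = (0.00, 0.00) ✓; FZ at 145.3° ✓; |FZ| = 12.00 ✓; ∠(FZ, ZN) = 90.00° ✓; |ZN| = 21.00 ✓; ∠ZNQ = 148.9° ✓; |NQ| = 23.30 ✓; ∠NQV = 132.4° ✓; |QV| = 12.00 ✓; ∠QVK = 110.1° ✓; |VK| = 15.10 ✓; ∠VKW = 69.10° ✓; |KW| = 18.10 ✗.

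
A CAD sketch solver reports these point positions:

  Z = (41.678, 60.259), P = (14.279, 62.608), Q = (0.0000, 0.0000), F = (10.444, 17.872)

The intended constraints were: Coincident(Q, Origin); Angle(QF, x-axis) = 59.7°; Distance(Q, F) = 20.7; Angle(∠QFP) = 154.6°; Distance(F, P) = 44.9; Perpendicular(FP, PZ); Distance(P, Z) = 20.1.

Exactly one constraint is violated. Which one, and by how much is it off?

Distance(P, Z) = 20.1 — off by 7.40.

Q = (0.00, 0.00) ✓; QF at 59.70° ✓; |QF| = 20.70 ✓; ∠QFP = 154.6° ✓; |FP| = 44.90 ✓; ∠(FP, PZ) = 90.00° ✓; |PZ| = 27.50 ✗.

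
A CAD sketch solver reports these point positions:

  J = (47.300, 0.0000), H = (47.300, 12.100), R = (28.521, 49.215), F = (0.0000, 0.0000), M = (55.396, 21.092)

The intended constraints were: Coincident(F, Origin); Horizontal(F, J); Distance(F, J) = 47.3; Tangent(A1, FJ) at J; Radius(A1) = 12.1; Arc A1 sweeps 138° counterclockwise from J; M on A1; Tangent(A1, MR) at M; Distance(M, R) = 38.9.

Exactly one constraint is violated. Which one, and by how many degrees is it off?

Tangent(A1, MR) at M — off by 4.30°.

F = (0.00, 0.00) ✓; F.y = 0.00, J.y = 0.00 ✓; |FJ| = 47.30 ✓; ∠(HJ, JF) = 90.00° ✓; |HJ| = 12.10 ✓; bearing(H→M) − bearing(H→J) = 138.0° ✓; |HM| = 12.10 ✓; ∠(HM, MR) = 94.30° ✗; |MR| = 38.90 ✓.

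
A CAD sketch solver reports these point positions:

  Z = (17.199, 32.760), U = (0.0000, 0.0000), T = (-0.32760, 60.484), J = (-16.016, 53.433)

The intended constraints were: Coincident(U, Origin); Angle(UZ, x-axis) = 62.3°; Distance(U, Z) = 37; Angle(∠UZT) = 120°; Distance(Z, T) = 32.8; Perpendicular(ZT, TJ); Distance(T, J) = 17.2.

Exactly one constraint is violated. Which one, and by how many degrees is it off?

Perpendicular(ZT, TJ) — off by 8.10°.

U = (0.00, 0.00) ✓; UZ at 62.30° ✓; |UZ| = 37.00 ✓; ∠UZT = 120.0° ✓; |ZT| = 32.80 ✓; ∠(ZT, TJ) = 81.90° ✗; |TJ| = 17.20 ✓.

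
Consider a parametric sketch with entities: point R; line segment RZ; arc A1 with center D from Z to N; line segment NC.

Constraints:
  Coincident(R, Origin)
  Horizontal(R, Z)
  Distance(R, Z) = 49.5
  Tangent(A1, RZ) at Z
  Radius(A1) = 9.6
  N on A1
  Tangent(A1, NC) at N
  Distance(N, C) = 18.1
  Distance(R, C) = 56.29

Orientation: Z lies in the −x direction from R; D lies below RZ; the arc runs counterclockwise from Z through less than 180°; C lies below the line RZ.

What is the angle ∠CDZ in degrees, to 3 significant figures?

175°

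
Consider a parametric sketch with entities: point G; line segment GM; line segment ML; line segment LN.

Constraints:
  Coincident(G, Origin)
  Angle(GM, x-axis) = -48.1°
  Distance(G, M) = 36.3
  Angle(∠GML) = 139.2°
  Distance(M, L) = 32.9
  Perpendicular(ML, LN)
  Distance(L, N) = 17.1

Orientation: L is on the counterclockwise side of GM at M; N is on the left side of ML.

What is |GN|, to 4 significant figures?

60.74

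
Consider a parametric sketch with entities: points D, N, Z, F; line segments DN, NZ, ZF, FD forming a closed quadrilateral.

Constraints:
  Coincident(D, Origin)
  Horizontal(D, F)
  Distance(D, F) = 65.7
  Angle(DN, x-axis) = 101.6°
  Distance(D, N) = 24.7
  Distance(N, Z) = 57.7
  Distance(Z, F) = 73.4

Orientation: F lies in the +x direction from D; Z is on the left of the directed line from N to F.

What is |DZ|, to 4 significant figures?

74.77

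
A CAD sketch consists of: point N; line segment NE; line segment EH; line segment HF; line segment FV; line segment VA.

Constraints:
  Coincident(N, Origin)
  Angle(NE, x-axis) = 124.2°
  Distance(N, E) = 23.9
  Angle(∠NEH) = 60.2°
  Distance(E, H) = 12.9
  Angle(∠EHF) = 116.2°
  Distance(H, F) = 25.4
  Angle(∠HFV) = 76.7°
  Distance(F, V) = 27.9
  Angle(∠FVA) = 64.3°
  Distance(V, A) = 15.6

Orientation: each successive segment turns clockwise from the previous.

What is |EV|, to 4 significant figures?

29.18

N is at the origin; NE runs at 124.2° with length 23.9, so E = (-13.43, 19.77). ∠NEH = 60.2° gives EH at 4.400° from the x-axis; with |EH| = 12.9, H = (-0.5718, 20.76). ∠EHF = 116.2° gives HF at -59.40° from the x-axis; with |HF| = 25.4, F = (12.36, -1.106). ∠HFV = 76.7° gives FV at -162.7° from the x-axis; with |FV| = 27.9, V = (-14.28, -9.403). Then |EV| = |V − E| = 29.18.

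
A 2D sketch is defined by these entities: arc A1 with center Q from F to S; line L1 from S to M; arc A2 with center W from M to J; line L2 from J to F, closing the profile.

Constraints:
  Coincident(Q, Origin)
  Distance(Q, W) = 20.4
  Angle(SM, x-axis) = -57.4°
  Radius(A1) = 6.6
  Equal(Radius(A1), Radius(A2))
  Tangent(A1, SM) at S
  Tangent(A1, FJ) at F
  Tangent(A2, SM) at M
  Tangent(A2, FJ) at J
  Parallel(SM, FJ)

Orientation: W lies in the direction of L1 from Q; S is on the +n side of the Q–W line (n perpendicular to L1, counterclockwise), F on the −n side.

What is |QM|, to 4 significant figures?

21.44

The slot axis is L1's direction at -57.4°, so u = (cos -57.4°, sin -57.4°) = (0.5388, -0.8425) and n = (−sin -57.4°, cos -57.4°) = (0.8425, 0.5388). Q is at the origin and W lies 20.4 along u from Q, so W = 20.4·u = (10.99, -17.19). Tangency of A1 to both parallel lines with radius 6.6 puts S and F at Q ± 6.6·n: S = (5.560, 3.556), F = (-5.560, -3.556). Equal radii place M and J the same way about W: M = W + 6.6·n = (16.55, -13.63), J = W − 6.6·n = (5.431, -20.74). Then |QM| = |M − Q| = 21.44.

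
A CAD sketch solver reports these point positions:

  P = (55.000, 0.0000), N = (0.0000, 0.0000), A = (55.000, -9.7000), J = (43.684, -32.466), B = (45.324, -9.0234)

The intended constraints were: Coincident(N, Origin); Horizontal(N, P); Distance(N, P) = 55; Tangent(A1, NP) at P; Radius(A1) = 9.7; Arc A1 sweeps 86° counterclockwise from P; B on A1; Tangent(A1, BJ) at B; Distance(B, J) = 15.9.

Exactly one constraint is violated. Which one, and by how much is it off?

Distance(B, J) = 15.9 — off by 7.60.

N = (0.00, 0.00) ✓; N.y = 0.00, P.y = 0.00 ✓; |NP| = 55.00 ✓; ∠(AP, PN) = 90.00° ✓; |AP| = 9.700 ✓; bearing(A→B) − bearing(A→P) = 86.00° ✓; |AB| = 9.700 ✓; ∠(AB, BJ) = 90.00° ✓; |BJ| = 23.50 ✗.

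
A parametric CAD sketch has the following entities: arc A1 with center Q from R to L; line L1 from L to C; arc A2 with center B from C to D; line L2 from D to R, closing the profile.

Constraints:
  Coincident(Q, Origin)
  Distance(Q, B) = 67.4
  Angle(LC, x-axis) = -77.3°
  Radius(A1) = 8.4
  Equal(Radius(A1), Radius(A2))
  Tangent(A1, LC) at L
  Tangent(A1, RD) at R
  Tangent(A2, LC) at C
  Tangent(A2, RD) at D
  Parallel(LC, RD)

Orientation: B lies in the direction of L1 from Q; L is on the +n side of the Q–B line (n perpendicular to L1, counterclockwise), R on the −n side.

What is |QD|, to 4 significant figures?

67.92

The slot axis is L1's direction at -77.3°, so u = (cos -77.3°, sin -77.3°) = (0.2198, -0.9755) and n = (−sin -77.3°, cos -77.3°) = (0.9755, 0.2198). Q is at the origin and B lies 67.4 along u from Q, so B = 67.4·u = (14.82, -65.75). Tangency of A1 to both parallel lines with radius 8.4 puts L and R at Q ± 8.4·n: L = (8.194, 1.847), R = (-8.194, -1.847). Equal radii place C and D the same way about B: C = B + 8.4·n = (23.01, -63.90), D = B − 8.4·n = (6.623, -67.60). Then |QD| = |D − Q| = 67.92.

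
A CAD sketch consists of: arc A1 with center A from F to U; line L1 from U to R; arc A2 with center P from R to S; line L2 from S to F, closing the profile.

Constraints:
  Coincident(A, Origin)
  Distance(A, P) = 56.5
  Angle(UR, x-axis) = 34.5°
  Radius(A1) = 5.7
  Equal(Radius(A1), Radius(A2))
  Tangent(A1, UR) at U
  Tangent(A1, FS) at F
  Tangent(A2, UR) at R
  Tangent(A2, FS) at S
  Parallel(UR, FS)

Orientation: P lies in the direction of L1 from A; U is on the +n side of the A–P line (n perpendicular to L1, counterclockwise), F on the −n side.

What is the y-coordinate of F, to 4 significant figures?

-4.698

The slot axis is L1's direction at 34.5°, so u = (cos 34.5°, sin 34.5°) = (0.8241, 0.5664) and n = (−sin 34.5°, cos 34.5°) = (-0.5664, 0.8241). A is at the origin and P lies 56.5 along u from A, so P = 56.5·u = (46.56, 32.00). Tangency of A1 to both parallel lines with radius 5.7 puts U and F at A ± 5.7·n: U = (-3.229, 4.698), F = (3.229, -4.698). So F.y = -4.698.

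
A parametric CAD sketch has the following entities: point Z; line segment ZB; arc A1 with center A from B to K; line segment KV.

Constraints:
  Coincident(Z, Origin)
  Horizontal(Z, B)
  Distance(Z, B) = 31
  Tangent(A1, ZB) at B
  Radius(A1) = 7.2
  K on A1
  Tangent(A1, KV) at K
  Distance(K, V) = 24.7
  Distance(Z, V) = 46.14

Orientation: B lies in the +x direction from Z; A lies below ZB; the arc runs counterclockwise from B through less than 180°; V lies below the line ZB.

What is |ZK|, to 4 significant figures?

26.03

Z is at the origin; Z and B share the same y with |ZB| = 31.0 and B on the +x side, so B = (31.00, 0.000). Tangency of A1 to ZB means the radius AB is perpendicular to ZB, so A = B + (0, -7.2) = (31.00, -7.200). Since AK ⟂ KV (tangency), |AV| = √(7.2² + 24.7²) = 25.73 regardless of where K sits on A1. So V lies on both circle(Z, 46.14) and circle(A, 25.73); the below-ZB intersection is V = (32.36, -32.89). K is the foot of the tangent from V: K = (24.20, -9.577).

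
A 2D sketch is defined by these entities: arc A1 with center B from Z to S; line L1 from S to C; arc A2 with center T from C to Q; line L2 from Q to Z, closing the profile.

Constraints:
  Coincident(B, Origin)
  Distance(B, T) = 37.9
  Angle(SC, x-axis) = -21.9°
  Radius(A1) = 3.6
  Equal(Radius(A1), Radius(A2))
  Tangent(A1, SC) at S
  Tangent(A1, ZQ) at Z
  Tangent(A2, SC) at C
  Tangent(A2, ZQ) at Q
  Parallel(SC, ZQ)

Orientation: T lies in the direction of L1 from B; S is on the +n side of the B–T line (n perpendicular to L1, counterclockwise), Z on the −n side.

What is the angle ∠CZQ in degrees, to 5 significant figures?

10.757°

Tangency of A1 to both parallel lines with radius 3.6 puts S and Z at B ± 3.6·n: S = (1.3428, 3.3402), Z = (-1.3428, -3.3402). Equal radii place C and Q the same way about T: C = T + 3.6·n = (36.508, -10.796), Q = T − 3.6·n = (33.822, -17.476). Then cos ∠CZQ = ZC·ZQ / (|ZC||ZQ|), giving 10.757°.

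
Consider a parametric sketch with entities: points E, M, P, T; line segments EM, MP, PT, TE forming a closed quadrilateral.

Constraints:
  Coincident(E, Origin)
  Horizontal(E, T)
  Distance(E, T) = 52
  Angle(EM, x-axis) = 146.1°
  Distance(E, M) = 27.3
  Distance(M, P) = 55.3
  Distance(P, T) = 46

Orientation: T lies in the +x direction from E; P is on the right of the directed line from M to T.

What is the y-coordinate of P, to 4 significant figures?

-26.08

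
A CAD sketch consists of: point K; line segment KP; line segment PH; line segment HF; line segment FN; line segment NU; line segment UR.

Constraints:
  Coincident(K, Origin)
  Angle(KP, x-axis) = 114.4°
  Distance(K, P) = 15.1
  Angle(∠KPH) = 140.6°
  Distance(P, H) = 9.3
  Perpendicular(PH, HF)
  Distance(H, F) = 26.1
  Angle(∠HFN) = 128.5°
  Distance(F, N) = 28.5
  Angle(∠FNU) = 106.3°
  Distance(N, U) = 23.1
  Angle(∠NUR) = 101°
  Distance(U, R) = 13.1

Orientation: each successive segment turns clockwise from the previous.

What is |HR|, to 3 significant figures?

40.3

∠FNU = 106.3° gives NU at -140° from the x-axis; with |NU| = 23.1, U = (15.0, -24.9). ∠NUR = 101.0° gives UR at 141° from the x-axis; with |UR| = 13.1, R = (4.85, -16.7). Then |HR| = |R − H| = 40.3.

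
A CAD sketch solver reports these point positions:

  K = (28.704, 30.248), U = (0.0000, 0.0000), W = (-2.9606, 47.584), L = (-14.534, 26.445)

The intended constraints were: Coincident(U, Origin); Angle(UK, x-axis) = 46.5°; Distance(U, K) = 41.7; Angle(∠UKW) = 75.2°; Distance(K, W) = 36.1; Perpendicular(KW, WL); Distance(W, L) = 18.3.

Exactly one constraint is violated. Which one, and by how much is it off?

Distance(W, L) = 18.3 — off by 5.80.

U = (0.00, 0.00) ✓; UK at 46.50° ✓; |UK| = 41.70 ✓; ∠UKW = 75.20° ✓; |KW| = 36.10 ✓; ∠(KW, WL) = 90.00° ✓; |WL| = 24.10 ✗.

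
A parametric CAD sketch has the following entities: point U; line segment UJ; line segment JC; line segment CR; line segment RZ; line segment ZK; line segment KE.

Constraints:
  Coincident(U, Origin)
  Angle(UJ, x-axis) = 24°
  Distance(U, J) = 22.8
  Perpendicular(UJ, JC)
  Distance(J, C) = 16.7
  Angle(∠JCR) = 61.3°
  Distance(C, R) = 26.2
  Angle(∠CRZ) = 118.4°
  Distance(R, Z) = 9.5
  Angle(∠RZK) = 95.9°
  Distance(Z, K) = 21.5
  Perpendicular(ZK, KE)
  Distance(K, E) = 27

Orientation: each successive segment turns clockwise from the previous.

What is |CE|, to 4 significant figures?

2.908

U is at the origin; UJ runs at 24.0° with length 22.8, so J = (20.83, 9.274). UJ is perpendicular to JC, so JC runs at -66.00°; with |JC| = 16.7, C = (27.62, -5.983). ∠JCR = 61.3° gives CR at 175.3° from the x-axis; with |CR| = 26.2, R = (1.509, -3.836). ∠CRZ = 118.4° gives RZ at 113.7° from the x-axis; with |RZ| = 9.5, Z = (-2.309, 4.863). ∠RZK = 95.9° gives ZK at 29.60° from the x-axis; with |ZK| = 21.5, K = (16.39, 15.48). The perpendicularity gives KE at right angles to ZK, so KE runs at -60.40°; with |KE| = 27.0, E = (29.72, -7.994). Then |CE| = |E − C| = 2.908.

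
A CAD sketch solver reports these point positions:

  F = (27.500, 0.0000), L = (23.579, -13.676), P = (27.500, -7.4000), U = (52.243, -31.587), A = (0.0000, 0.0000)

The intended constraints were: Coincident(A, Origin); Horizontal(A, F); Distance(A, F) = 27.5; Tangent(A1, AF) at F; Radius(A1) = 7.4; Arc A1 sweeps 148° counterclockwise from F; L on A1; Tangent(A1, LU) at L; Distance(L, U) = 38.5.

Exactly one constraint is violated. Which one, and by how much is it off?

Distance(L, U) = 38.5 — off by 4.70.

A = (0.00, 0.00) ✓; A.y = 0.00, F.y = 0.00 ✓; |AF| = 27.50 ✓; ∠(PF, FA) = 90.00° ✓; |PF| = 7.400 ✓; bearing(P→L) − bearing(P→F) = 148.0° ✓; |PL| = 7.400 ✓; ∠(PL, LU) = 90.00° ✓; |LU| = 33.80 ✗.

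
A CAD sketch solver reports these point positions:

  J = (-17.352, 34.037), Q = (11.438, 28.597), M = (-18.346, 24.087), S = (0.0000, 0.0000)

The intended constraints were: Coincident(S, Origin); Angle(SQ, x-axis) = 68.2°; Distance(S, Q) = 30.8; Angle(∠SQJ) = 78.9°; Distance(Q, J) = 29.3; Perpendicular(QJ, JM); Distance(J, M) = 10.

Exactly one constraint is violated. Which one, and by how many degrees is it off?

Perpendicular(QJ, JM) — off by 5.00°.

S = (0.00, 0.00) ✓; SQ at 68.20° ✓; |SQ| = 30.80 ✓; ∠SQJ = 78.90° ✓; |QJ| = 29.30 ✓; ∠(QJ, JM) = 95.00° ✗; |JM| = 10.00 ✓.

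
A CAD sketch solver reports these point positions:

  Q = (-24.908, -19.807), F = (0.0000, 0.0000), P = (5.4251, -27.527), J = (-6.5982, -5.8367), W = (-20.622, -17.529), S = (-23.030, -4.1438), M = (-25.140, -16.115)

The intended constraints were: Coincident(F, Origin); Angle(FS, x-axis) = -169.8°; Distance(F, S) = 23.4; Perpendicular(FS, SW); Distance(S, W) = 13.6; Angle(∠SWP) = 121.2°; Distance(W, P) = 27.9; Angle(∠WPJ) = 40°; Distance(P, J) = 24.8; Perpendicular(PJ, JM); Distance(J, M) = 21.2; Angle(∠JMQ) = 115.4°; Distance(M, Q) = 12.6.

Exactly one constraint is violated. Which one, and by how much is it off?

Distance(M, Q) = 12.6 — off by 8.90.

F = (0.00, 0.00) ✓; FS at -169.8° ✓; |FS| = 23.40 ✓; ∠(FS, SW) = 90.00° ✓; |SW| = 13.60 ✓; ∠SWP = 121.2° ✓; |WP| = 27.90 ✓; ∠WPJ = 40.00° ✓; |PJ| = 24.80 ✓; ∠(PJ, JM) = 90.00° ✓; |JM| = 21.20 ✓; ∠JMQ = 115.4° ✓; |MQ| = 3.699 ✗.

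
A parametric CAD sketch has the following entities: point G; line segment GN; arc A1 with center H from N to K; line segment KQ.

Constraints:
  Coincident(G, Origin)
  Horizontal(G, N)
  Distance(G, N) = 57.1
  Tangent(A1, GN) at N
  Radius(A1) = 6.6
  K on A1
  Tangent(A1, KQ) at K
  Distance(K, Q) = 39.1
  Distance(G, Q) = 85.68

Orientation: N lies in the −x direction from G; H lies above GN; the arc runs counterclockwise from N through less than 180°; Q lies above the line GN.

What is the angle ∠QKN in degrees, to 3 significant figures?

117°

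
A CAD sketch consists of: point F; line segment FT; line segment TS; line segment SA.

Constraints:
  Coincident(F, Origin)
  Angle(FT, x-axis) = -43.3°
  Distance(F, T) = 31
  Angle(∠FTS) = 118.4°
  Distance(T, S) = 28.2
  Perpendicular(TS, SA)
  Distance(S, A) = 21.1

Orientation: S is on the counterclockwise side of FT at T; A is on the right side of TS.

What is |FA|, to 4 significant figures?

64.68

F is at the origin; FT runs at -43.3° with length 31.0, so T = 31.0·(cos -43.3°, sin -43.3°) = (22.56, -21.26). ∠FTS = 118.4°, so TS runs at -43.3° + (180° − 118.4°) = 18.30° from the x-axis; with |TS| = 28.2, S = T + 28.2·(cos 18.30°, sin 18.30°) = (49.33, -12.41). The perpendicularity gives SA at right angles to TS; with |SA| = 21.1 on the right of TS, A = S + 21.1·(0.3140, -0.9494) = (55.96, -32.44). Then |FA| = |A − F| = 64.68.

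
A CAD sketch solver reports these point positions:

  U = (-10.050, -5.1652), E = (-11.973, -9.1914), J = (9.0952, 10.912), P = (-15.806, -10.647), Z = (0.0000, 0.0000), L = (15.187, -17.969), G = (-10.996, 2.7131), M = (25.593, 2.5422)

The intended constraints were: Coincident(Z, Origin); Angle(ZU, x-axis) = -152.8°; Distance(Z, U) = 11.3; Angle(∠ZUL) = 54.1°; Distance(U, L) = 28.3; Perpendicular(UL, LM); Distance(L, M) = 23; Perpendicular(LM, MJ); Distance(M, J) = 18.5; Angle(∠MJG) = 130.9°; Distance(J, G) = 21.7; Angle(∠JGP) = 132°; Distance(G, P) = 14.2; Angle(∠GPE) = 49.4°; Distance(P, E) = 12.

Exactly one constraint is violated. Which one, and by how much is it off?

Distance(P, E) = 12 — off by 7.90.

Z = (0.00, 0.00) ✓; ZU at -152.8° ✓; |ZU| = 11.30 ✓; ∠ZUL = 54.10° ✓; |UL| = 28.30 ✓; ∠(UL, LM) = 90.00° ✓; |LM| = 23.00 ✓; ∠(LM, MJ) = 90.00° ✓; |MJ| = 18.50 ✓; ∠MJG = 130.9° ✓; |JG| = 21.70 ✓; ∠JGP = 132.0° ✓; |GP| = 14.20 ✓; ∠GPE = 49.41° ✓; |PE| = 4.100 ✗.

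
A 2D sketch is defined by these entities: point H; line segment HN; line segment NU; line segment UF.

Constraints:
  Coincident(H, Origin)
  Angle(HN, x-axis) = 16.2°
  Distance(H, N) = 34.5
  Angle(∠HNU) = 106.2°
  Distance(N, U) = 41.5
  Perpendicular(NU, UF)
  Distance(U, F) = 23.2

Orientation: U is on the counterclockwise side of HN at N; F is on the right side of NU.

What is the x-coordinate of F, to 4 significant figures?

56.33

H is at the origin; HN runs at 16.2° with length 34.5, so N = 34.5·(cos 16.2°, sin 16.2°) = (33.13, 9.625). ∠HNU = 106.2°, so NU runs at 16.2° + (180° − 106.2°) = 90.00° from the x-axis; with |NU| = 41.5, U = N + 41.5·(cos 90.00°, sin 90.00°) = (33.13, 51.13). NU ⟂ UF; with |UF| = 23.2 on the right of NU, F = U + 23.2·(1.000, -6.123e-17) = (56.33, 51.13). So F.x = 56.33.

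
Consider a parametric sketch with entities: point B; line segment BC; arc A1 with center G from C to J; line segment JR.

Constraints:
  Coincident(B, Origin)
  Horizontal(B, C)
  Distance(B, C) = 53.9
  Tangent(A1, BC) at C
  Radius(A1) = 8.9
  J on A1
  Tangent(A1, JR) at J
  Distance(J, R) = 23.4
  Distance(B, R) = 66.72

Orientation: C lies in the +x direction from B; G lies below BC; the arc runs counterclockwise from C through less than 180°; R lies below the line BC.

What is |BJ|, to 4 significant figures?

48.01

B is at the origin; B and C share the same y with |BC| = 53.9 and C on the +x side, so C = (53.90, 0.000). The tangent condition forces GC to be normal to BC, so G = C + (0, -8.9) = (53.90, -8.900). Since GJ ⟂ JR (tangency), |GR| = √(8.9² + 23.4²) = 25.04 regardless of where J sits on A1. So R lies on both circle(B, 66.72) and circle(G, 25.04); the below-BC intersection is R = (57.61, -33.66). J is the foot of the tangent from R: J = (46.14, -13.26).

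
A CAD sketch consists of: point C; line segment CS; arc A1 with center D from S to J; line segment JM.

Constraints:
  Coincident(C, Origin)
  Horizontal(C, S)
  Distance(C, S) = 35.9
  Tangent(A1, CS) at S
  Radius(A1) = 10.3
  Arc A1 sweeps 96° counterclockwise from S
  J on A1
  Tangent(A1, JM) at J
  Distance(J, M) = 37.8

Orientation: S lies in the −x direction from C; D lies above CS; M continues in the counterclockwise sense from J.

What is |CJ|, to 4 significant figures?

28.07

C is at the origin; CS is horizontal with |CS| = 35.9 and S on the −x side, so S = (-35.90, 0.000). A1 meets CS tangentially, so DS is at right angles to CS, so D = S + (0, 10.3) = (-35.90, 10.30). On A1, S sits at bearing -90° from D; a 96° counterclockwise sweep puts J at bearing 6°, so J = D + 10.3·(cos 6°, sin 6°) = (-25.66, 11.38). Then |CJ| = |J − C| = 28.07.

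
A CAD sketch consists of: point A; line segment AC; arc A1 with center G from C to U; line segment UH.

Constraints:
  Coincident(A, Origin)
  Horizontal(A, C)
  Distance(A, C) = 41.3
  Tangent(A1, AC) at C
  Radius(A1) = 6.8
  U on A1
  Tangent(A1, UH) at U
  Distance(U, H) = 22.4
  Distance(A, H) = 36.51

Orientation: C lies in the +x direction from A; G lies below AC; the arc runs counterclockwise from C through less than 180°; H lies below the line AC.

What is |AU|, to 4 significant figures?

35.25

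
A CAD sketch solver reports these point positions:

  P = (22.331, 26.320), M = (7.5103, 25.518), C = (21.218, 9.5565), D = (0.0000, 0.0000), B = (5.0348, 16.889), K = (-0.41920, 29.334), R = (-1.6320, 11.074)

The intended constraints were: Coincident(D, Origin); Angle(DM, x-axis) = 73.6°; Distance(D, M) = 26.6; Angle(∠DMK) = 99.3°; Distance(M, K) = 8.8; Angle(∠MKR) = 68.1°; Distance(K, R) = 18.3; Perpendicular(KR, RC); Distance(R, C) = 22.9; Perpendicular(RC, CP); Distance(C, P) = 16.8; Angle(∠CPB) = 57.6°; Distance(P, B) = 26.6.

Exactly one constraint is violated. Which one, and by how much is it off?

Distance(P, B) = 26.6 — off by 6.90.

D = (0.00, 0.00) ✓; DM at 73.60° ✓; |DM| = 26.60 ✓; ∠DMK = 99.30° ✓; |MK| = 8.800 ✓; ∠MKR = 68.10° ✓; |KR| = 18.30 ✓; ∠(KR, RC) = 90.00° ✓; |RC| = 22.90 ✓; ∠(RC, CP) = 90.00° ✓; |CP| = 16.80 ✓; ∠CPB = 57.60° ✓; |PB| = 19.70 ✗.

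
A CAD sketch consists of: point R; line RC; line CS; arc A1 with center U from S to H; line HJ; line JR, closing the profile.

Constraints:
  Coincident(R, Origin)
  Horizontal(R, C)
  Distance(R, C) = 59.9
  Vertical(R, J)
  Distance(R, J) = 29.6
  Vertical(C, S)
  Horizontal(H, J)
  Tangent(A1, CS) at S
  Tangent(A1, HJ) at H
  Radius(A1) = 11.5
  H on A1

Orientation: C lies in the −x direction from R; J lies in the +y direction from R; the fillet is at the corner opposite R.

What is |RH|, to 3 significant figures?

56.7

R is at the origin; R and C share the same y with |RC| = 59.9 and C on the −x side, so C = (-59.9, 0.00). RJ is vertical with |RJ| = 29.6 and J on the +y side, so J = (0.00, 29.6). The virtual corner opposite R is at (-59.9, 29.6). A1 meets CS tangentially, so US is at right angles to CS and since A1 is tangent to HJ there, UH ⟂ HJ, with radius 11.5, so the center U sits 11.5 in from both sides at U = (-48.4, 18.1). That places the tangent points at S = (-59.9, 18.1) on CS and H = (-48.4, 29.6) on HJ. Then |RH| = |H − R| = 56.7.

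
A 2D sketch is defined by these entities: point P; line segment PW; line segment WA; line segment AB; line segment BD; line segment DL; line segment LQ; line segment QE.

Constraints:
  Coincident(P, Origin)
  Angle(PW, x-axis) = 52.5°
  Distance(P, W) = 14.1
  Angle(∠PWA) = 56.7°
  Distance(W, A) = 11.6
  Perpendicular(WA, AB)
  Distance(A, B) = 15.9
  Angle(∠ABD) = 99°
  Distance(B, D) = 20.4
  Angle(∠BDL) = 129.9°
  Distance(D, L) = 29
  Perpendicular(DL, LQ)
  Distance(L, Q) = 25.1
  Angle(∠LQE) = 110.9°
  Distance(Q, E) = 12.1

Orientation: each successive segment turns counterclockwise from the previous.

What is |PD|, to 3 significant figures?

17.9

WA is perpendicular to AB, so AB runs at -94.2°; with |AB| = 15.9, B = (-4.15, -3.82). ∠ABD = 99.0° gives BD at -13.2° from the x-axis; with |BD| = 20.4, D = (15.7, -8.48). Then |PD| = |D − P| = 17.9.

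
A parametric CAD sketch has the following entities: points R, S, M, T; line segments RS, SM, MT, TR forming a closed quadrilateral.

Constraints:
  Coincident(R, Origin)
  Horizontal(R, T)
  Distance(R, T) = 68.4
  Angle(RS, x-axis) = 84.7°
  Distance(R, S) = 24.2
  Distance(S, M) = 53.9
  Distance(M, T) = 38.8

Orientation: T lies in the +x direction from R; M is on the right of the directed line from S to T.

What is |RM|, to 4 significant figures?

39.47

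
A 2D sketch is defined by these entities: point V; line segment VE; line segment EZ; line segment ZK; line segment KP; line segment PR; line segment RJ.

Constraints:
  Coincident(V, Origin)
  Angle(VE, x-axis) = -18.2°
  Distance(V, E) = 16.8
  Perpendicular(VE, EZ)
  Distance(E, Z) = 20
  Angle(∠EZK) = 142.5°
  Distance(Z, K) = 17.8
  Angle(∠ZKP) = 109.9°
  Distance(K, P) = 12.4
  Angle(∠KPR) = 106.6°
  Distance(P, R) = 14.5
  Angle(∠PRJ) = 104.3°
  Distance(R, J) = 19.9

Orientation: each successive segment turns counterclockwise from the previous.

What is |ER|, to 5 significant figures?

27.457

V is at the origin; VE runs at -18.2° with length 16.8, so E = (15.960, -5.2472). VE ⟂ EZ, so EZ runs at 71.800°; with |EZ| = 20.0, Z = (22.206, 13.752). ∠EZK = 142.5° gives ZK at 109.30° from the x-axis; with |ZK| = 17.8, K = (16.323, 30.552). ∠ZKP = 109.9° gives KP at 179.40° from the x-axis; with |KP| = 12.4, P = (3.9238, 30.682). ∠KPR = 106.6° gives PR at -107.20° from the x-axis; with |PR| = 14.5, R = (-0.36401, 16.830). Then |ER| = |R − E| = 27.457.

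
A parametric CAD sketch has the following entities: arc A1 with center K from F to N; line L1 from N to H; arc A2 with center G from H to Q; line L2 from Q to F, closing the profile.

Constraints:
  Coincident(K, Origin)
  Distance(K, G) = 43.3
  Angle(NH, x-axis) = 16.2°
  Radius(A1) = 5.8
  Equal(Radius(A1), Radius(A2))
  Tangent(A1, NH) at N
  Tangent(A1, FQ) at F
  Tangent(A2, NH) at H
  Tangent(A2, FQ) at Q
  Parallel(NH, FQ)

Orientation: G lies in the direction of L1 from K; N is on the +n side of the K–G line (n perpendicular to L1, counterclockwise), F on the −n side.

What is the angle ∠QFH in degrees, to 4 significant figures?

15.00°

Tangency of A1 to both parallel lines with radius 5.8 puts N and F at K ± 5.8·n: N = (-1.618, 5.570), F = (1.618, -5.570). Equal radii place H and Q the same way about G: H = G + 5.8·n = (39.96, 17.65), Q = G − 5.8·n = (43.20, 6.511). Then cos ∠QFH = FQ·FH / (|FQ||FH|), giving 15.00°.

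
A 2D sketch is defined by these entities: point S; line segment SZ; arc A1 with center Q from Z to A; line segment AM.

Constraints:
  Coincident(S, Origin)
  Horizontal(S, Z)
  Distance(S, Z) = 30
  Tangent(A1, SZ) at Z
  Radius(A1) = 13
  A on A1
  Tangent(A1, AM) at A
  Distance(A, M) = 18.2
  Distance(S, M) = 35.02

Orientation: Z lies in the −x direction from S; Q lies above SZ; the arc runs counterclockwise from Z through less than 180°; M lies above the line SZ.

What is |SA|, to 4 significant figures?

21.21

Checks: ∠(QZ, ZS) = 90.00° ✓; |QZ| = 13.00 ✓; |QA| = 13.00 ✓; ∠(QA, AM) = 90.00° ✓; |AM| = 18.20 ✓; |SM| = 35.02 ✓.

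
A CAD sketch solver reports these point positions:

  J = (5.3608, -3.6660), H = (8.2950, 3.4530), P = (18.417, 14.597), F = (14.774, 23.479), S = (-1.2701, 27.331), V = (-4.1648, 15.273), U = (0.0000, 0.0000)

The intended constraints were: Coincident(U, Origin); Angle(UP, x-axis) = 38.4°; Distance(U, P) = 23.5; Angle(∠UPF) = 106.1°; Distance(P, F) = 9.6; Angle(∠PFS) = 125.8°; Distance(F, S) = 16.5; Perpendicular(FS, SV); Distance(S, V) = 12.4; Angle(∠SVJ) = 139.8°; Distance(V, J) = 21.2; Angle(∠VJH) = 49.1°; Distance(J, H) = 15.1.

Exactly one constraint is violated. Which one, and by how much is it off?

Distance(J, H) = 15.1 — off by 7.40.

U = (0.00, 0.00) ✓; UP at 38.40° ✓; |UP| = 23.50 ✓; ∠UPF = 106.1° ✓; |PF| = 9.600 ✓; ∠PFS = 125.8° ✓; |FS| = 16.50 ✓; ∠(FS, SV) = 90.00° ✓; |SV| = 12.40 ✓; ∠SVJ = 139.8° ✓; |VJ| = 21.20 ✓; ∠VJH = 49.10° ✓; |JH| = 7.700 ✗.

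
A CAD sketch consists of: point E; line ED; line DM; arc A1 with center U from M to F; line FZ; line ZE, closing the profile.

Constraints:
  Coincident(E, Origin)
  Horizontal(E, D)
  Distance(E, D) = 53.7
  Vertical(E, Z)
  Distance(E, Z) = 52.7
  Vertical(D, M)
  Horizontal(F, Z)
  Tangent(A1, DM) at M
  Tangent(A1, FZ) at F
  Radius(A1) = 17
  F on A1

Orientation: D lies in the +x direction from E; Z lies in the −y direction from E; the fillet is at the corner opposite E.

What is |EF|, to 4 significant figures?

64.22

E is at the origin; ED is horizontal with |ED| = 53.7 and D on the +x side, so D = (53.70, 0.000). E and Z share the same x with |EZ| = 52.7 and Z on the −y side, so Z = (0.000, -52.70). The virtual corner opposite E is at (53.70, -52.70). Since A1 is tangent to DM there, UM ⟂ DM and tangency of A1 to FZ means the radius UF is perpendicular to FZ, with radius 17.0, so the center U sits 17.0 in from both sides at U = (36.70, -35.70). That places the tangent points at M = (53.70, -35.70) on DM and F = (36.70, -52.70) on FZ. Then |EF| = |F − E| = 64.22.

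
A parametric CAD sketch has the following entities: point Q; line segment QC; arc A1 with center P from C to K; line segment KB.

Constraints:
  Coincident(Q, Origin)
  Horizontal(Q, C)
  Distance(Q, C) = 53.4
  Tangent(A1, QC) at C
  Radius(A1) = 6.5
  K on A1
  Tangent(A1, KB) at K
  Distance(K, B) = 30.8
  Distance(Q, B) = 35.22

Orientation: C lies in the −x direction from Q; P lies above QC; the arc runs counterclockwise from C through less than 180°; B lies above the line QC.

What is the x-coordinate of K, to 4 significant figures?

-48.91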